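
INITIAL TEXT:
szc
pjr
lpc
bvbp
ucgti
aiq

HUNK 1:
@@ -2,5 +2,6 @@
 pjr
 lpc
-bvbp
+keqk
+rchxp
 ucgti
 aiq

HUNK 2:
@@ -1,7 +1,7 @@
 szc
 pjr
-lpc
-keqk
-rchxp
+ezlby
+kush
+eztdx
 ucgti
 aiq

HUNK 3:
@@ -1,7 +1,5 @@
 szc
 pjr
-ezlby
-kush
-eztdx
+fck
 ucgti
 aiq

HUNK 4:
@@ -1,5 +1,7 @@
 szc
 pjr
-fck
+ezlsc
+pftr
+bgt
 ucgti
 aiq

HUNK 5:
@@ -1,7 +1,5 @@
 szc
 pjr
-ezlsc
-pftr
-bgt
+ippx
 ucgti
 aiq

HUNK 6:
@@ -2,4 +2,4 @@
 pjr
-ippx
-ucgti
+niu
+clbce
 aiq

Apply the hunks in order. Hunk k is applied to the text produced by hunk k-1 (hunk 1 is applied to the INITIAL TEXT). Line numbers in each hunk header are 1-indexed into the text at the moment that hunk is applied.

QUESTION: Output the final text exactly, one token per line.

Hunk 1: at line 2 remove [bvbp] add [keqk,rchxp] -> 7 lines: szc pjr lpc keqk rchxp ucgti aiq
Hunk 2: at line 1 remove [lpc,keqk,rchxp] add [ezlby,kush,eztdx] -> 7 lines: szc pjr ezlby kush eztdx ucgti aiq
Hunk 3: at line 1 remove [ezlby,kush,eztdx] add [fck] -> 5 lines: szc pjr fck ucgti aiq
Hunk 4: at line 1 remove [fck] add [ezlsc,pftr,bgt] -> 7 lines: szc pjr ezlsc pftr bgt ucgti aiq
Hunk 5: at line 1 remove [ezlsc,pftr,bgt] add [ippx] -> 5 lines: szc pjr ippx ucgti aiq
Hunk 6: at line 2 remove [ippx,ucgti] add [niu,clbce] -> 5 lines: szc pjr niu clbce aiq

Answer: szc
pjr
niu
clbce
aiq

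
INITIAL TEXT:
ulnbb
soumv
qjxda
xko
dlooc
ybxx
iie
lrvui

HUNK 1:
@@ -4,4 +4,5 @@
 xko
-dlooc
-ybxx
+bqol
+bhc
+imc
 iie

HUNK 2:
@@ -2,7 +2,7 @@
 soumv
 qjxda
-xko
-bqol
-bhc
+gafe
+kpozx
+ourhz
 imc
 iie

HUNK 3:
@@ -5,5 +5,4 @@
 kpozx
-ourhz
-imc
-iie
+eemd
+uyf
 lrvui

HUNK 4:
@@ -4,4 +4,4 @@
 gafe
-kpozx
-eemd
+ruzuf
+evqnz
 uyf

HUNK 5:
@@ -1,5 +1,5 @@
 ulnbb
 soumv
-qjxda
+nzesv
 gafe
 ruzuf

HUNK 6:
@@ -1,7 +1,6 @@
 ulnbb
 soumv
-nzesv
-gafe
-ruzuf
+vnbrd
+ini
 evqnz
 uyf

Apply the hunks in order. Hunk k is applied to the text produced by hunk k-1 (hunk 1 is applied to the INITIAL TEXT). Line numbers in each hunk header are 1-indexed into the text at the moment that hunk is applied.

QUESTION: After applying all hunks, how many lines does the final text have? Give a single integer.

Answer: 7

Derivation:
Hunk 1: at line 4 remove [dlooc,ybxx] add [bqol,bhc,imc] -> 9 lines: ulnbb soumv qjxda xko bqol bhc imc iie lrvui
Hunk 2: at line 2 remove [xko,bqol,bhc] add [gafe,kpozx,ourhz] -> 9 lines: ulnbb soumv qjxda gafe kpozx ourhz imc iie lrvui
Hunk 3: at line 5 remove [ourhz,imc,iie] add [eemd,uyf] -> 8 lines: ulnbb soumv qjxda gafe kpozx eemd uyf lrvui
Hunk 4: at line 4 remove [kpozx,eemd] add [ruzuf,evqnz] -> 8 lines: ulnbb soumv qjxda gafe ruzuf evqnz uyf lrvui
Hunk 5: at line 1 remove [qjxda] add [nzesv] -> 8 lines: ulnbb soumv nzesv gafe ruzuf evqnz uyf lrvui
Hunk 6: at line 1 remove [nzesv,gafe,ruzuf] add [vnbrd,ini] -> 7 lines: ulnbb soumv vnbrd ini evqnz uyf lrvui
Final line count: 7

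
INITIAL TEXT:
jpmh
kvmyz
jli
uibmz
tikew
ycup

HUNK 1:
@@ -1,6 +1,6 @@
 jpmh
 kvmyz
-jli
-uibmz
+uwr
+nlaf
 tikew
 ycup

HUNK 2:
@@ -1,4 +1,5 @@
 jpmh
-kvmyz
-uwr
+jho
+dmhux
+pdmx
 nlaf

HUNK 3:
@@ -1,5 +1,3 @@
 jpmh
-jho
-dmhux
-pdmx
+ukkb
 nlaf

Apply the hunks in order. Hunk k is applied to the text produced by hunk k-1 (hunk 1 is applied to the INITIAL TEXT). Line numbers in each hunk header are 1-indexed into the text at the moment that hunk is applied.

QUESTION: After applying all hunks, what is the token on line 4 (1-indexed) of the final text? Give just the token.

Hunk 1: at line 1 remove [jli,uibmz] add [uwr,nlaf] -> 6 lines: jpmh kvmyz uwr nlaf tikew ycup
Hunk 2: at line 1 remove [kvmyz,uwr] add [jho,dmhux,pdmx] -> 7 lines: jpmh jho dmhux pdmx nlaf tikew ycup
Hunk 3: at line 1 remove [jho,dmhux,pdmx] add [ukkb] -> 5 lines: jpmh ukkb nlaf tikew ycup
Final line 4: tikew

Answer: tikew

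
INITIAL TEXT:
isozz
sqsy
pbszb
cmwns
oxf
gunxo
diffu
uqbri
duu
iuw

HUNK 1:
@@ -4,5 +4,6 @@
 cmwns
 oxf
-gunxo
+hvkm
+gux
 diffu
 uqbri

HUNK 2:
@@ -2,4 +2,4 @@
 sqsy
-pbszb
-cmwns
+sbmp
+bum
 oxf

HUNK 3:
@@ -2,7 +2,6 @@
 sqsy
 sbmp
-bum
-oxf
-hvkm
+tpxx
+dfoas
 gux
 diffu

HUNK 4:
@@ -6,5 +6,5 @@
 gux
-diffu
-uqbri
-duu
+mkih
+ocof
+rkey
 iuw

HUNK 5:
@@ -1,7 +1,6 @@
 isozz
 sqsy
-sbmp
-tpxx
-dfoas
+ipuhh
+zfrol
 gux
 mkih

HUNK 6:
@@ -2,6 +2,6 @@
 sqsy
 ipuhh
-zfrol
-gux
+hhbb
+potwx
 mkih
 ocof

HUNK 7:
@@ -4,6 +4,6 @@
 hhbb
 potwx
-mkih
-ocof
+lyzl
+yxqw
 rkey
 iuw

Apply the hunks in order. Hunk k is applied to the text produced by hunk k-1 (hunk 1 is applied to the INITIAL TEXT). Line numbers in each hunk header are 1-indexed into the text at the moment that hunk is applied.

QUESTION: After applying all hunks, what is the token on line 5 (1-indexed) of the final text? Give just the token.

Answer: potwx

Derivation:
Hunk 1: at line 4 remove [gunxo] add [hvkm,gux] -> 11 lines: isozz sqsy pbszb cmwns oxf hvkm gux diffu uqbri duu iuw
Hunk 2: at line 2 remove [pbszb,cmwns] add [sbmp,bum] -> 11 lines: isozz sqsy sbmp bum oxf hvkm gux diffu uqbri duu iuw
Hunk 3: at line 2 remove [bum,oxf,hvkm] add [tpxx,dfoas] -> 10 lines: isozz sqsy sbmp tpxx dfoas gux diffu uqbri duu iuw
Hunk 4: at line 6 remove [diffu,uqbri,duu] add [mkih,ocof,rkey] -> 10 lines: isozz sqsy sbmp tpxx dfoas gux mkih ocof rkey iuw
Hunk 5: at line 1 remove [sbmp,tpxx,dfoas] add [ipuhh,zfrol] -> 9 lines: isozz sqsy ipuhh zfrol gux mkih ocof rkey iuw
Hunk 6: at line 2 remove [zfrol,gux] add [hhbb,potwx] -> 9 lines: isozz sqsy ipuhh hhbb potwx mkih ocof rkey iuw
Hunk 7: at line 4 remove [mkih,ocof] add [lyzl,yxqw] -> 9 lines: isozz sqsy ipuhh hhbb potwx lyzl yxqw rkey iuw
Final line 5: potwx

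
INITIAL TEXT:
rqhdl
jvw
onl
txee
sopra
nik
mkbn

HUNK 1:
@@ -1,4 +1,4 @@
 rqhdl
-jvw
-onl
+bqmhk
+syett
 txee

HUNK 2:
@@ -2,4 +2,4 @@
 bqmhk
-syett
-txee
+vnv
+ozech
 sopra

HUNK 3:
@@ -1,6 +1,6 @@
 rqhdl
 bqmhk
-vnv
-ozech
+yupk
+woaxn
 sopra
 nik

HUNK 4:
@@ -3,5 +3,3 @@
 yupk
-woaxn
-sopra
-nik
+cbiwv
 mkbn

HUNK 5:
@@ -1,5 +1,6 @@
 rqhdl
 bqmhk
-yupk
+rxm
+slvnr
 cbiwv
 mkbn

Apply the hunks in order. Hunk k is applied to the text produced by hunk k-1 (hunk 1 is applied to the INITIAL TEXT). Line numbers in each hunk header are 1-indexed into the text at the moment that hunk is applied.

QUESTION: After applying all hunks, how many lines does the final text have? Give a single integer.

Answer: 6

Derivation:
Hunk 1: at line 1 remove [jvw,onl] add [bqmhk,syett] -> 7 lines: rqhdl bqmhk syett txee sopra nik mkbn
Hunk 2: at line 2 remove [syett,txee] add [vnv,ozech] -> 7 lines: rqhdl bqmhk vnv ozech sopra nik mkbn
Hunk 3: at line 1 remove [vnv,ozech] add [yupk,woaxn] -> 7 lines: rqhdl bqmhk yupk woaxn sopra nik mkbn
Hunk 4: at line 3 remove [woaxn,sopra,nik] add [cbiwv] -> 5 lines: rqhdl bqmhk yupk cbiwv mkbn
Hunk 5: at line 1 remove [yupk] add [rxm,slvnr] -> 6 lines: rqhdl bqmhk rxm slvnr cbiwv mkbn
Final line count: 6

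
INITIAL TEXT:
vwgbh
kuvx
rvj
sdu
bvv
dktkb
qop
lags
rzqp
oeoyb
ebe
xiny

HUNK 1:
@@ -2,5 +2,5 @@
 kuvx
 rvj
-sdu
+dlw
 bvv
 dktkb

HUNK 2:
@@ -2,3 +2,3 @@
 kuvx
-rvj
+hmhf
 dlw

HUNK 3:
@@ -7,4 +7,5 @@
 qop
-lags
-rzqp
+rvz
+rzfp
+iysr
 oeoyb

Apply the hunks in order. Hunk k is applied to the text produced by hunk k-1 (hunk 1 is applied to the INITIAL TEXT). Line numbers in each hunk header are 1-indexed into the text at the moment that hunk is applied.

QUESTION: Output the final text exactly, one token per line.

Hunk 1: at line 2 remove [sdu] add [dlw] -> 12 lines: vwgbh kuvx rvj dlw bvv dktkb qop lags rzqp oeoyb ebe xiny
Hunk 2: at line 2 remove [rvj] add [hmhf] -> 12 lines: vwgbh kuvx hmhf dlw bvv dktkb qop lags rzqp oeoyb ebe xiny
Hunk 3: at line 7 remove [lags,rzqp] add [rvz,rzfp,iysr] -> 13 lines: vwgbh kuvx hmhf dlw bvv dktkb qop rvz rzfp iysr oeoyb ebe xiny

Answer: vwgbh
kuvx
hmhf
dlw
bvv
dktkb
qop
rvz
rzfp
iysr
oeoyb
ebe
xiny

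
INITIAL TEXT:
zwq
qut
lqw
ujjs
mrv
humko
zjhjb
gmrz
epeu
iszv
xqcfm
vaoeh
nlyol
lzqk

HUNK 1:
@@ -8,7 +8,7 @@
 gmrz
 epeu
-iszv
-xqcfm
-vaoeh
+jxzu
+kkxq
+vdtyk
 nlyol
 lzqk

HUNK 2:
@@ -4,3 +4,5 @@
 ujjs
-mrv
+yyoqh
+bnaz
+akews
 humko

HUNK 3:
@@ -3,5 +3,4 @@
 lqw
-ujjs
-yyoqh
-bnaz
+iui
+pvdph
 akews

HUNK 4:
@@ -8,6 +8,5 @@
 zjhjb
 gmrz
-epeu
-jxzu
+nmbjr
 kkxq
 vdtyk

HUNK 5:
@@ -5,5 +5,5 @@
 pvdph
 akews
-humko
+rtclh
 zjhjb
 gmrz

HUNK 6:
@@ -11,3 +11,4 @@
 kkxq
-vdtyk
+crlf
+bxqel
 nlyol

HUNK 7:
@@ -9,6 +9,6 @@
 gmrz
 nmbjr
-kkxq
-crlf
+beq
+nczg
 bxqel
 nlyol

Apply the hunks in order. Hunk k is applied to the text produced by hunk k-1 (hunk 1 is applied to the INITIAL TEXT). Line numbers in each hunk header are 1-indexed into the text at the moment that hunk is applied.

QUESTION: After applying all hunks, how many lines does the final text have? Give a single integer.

Answer: 15

Derivation:
Hunk 1: at line 8 remove [iszv,xqcfm,vaoeh] add [jxzu,kkxq,vdtyk] -> 14 lines: zwq qut lqw ujjs mrv humko zjhjb gmrz epeu jxzu kkxq vdtyk nlyol lzqk
Hunk 2: at line 4 remove [mrv] add [yyoqh,bnaz,akews] -> 16 lines: zwq qut lqw ujjs yyoqh bnaz akews humko zjhjb gmrz epeu jxzu kkxq vdtyk nlyol lzqk
Hunk 3: at line 3 remove [ujjs,yyoqh,bnaz] add [iui,pvdph] -> 15 lines: zwq qut lqw iui pvdph akews humko zjhjb gmrz epeu jxzu kkxq vdtyk nlyol lzqk
Hunk 4: at line 8 remove [epeu,jxzu] add [nmbjr] -> 14 lines: zwq qut lqw iui pvdph akews humko zjhjb gmrz nmbjr kkxq vdtyk nlyol lzqk
Hunk 5: at line 5 remove [humko] add [rtclh] -> 14 lines: zwq qut lqw iui pvdph akews rtclh zjhjb gmrz nmbjr kkxq vdtyk nlyol lzqk
Hunk 6: at line 11 remove [vdtyk] add [crlf,bxqel] -> 15 lines: zwq qut lqw iui pvdph akews rtclh zjhjb gmrz nmbjr kkxq crlf bxqel nlyol lzqk
Hunk 7: at line 9 remove [kkxq,crlf] add [beq,nczg] -> 15 lines: zwq qut lqw iui pvdph akews rtclh zjhjb gmrz nmbjr beq nczg bxqel nlyol lzqk
Final line count: 15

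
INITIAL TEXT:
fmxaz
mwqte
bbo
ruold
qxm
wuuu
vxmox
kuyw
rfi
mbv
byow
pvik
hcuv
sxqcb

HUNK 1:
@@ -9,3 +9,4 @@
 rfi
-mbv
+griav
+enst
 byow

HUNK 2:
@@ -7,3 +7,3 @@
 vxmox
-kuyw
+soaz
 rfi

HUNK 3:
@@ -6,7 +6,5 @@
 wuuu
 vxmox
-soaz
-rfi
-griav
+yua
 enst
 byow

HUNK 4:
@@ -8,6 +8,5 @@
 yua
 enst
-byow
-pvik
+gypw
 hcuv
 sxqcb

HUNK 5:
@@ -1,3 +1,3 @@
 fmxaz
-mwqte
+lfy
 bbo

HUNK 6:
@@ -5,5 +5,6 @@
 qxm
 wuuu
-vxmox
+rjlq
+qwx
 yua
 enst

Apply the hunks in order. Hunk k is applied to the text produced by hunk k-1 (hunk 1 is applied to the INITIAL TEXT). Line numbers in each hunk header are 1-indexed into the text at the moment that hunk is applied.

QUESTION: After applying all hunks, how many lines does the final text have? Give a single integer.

Hunk 1: at line 9 remove [mbv] add [griav,enst] -> 15 lines: fmxaz mwqte bbo ruold qxm wuuu vxmox kuyw rfi griav enst byow pvik hcuv sxqcb
Hunk 2: at line 7 remove [kuyw] add [soaz] -> 15 lines: fmxaz mwqte bbo ruold qxm wuuu vxmox soaz rfi griav enst byow pvik hcuv sxqcb
Hunk 3: at line 6 remove [soaz,rfi,griav] add [yua] -> 13 lines: fmxaz mwqte bbo ruold qxm wuuu vxmox yua enst byow pvik hcuv sxqcb
Hunk 4: at line 8 remove [byow,pvik] add [gypw] -> 12 lines: fmxaz mwqte bbo ruold qxm wuuu vxmox yua enst gypw hcuv sxqcb
Hunk 5: at line 1 remove [mwqte] add [lfy] -> 12 lines: fmxaz lfy bbo ruold qxm wuuu vxmox yua enst gypw hcuv sxqcb
Hunk 6: at line 5 remove [vxmox] add [rjlq,qwx] -> 13 lines: fmxaz lfy bbo ruold qxm wuuu rjlq qwx yua enst gypw hcuv sxqcb
Final line count: 13

Answer: 13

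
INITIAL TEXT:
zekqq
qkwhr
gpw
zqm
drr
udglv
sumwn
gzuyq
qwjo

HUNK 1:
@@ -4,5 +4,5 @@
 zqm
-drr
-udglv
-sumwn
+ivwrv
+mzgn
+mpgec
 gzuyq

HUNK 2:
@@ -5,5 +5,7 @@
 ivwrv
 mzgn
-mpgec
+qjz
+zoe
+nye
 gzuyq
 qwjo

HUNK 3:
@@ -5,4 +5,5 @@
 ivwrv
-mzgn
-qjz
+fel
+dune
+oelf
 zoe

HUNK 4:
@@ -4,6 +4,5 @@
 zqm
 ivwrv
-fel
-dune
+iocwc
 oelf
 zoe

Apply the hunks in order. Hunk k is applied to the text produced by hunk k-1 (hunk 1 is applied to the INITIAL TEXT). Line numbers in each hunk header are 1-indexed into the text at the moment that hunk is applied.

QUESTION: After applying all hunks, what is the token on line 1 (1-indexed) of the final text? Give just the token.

Hunk 1: at line 4 remove [drr,udglv,sumwn] add [ivwrv,mzgn,mpgec] -> 9 lines: zekqq qkwhr gpw zqm ivwrv mzgn mpgec gzuyq qwjo
Hunk 2: at line 5 remove [mpgec] add [qjz,zoe,nye] -> 11 lines: zekqq qkwhr gpw zqm ivwrv mzgn qjz zoe nye gzuyq qwjo
Hunk 3: at line 5 remove [mzgn,qjz] add [fel,dune,oelf] -> 12 lines: zekqq qkwhr gpw zqm ivwrv fel dune oelf zoe nye gzuyq qwjo
Hunk 4: at line 4 remove [fel,dune] add [iocwc] -> 11 lines: zekqq qkwhr gpw zqm ivwrv iocwc oelf zoe nye gzuyq qwjo
Final line 1: zekqq

Answer: zekqq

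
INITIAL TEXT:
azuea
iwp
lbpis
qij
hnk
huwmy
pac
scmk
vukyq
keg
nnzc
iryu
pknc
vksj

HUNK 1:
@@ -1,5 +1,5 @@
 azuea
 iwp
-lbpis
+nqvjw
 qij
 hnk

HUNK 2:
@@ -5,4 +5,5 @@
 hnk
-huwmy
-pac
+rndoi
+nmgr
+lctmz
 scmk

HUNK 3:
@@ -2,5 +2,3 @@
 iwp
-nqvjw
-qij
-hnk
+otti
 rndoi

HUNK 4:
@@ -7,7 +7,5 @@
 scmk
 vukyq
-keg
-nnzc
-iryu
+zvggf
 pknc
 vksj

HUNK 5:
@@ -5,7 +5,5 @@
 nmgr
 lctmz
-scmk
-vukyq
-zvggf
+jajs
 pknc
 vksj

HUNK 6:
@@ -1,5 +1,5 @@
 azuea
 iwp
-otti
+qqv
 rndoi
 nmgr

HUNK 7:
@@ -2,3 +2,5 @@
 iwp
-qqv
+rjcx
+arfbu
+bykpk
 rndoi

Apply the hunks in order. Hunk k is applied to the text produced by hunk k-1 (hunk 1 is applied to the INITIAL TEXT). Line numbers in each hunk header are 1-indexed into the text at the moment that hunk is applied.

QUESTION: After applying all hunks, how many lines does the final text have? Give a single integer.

Hunk 1: at line 1 remove [lbpis] add [nqvjw] -> 14 lines: azuea iwp nqvjw qij hnk huwmy pac scmk vukyq keg nnzc iryu pknc vksj
Hunk 2: at line 5 remove [huwmy,pac] add [rndoi,nmgr,lctmz] -> 15 lines: azuea iwp nqvjw qij hnk rndoi nmgr lctmz scmk vukyq keg nnzc iryu pknc vksj
Hunk 3: at line 2 remove [nqvjw,qij,hnk] add [otti] -> 13 lines: azuea iwp otti rndoi nmgr lctmz scmk vukyq keg nnzc iryu pknc vksj
Hunk 4: at line 7 remove [keg,nnzc,iryu] add [zvggf] -> 11 lines: azuea iwp otti rndoi nmgr lctmz scmk vukyq zvggf pknc vksj
Hunk 5: at line 5 remove [scmk,vukyq,zvggf] add [jajs] -> 9 lines: azuea iwp otti rndoi nmgr lctmz jajs pknc vksj
Hunk 6: at line 1 remove [otti] add [qqv] -> 9 lines: azuea iwp qqv rndoi nmgr lctmz jajs pknc vksj
Hunk 7: at line 2 remove [qqv] add [rjcx,arfbu,bykpk] -> 11 lines: azuea iwp rjcx arfbu bykpk rndoi nmgr lctmz jajs pknc vksj
Final line count: 11

Answer: 11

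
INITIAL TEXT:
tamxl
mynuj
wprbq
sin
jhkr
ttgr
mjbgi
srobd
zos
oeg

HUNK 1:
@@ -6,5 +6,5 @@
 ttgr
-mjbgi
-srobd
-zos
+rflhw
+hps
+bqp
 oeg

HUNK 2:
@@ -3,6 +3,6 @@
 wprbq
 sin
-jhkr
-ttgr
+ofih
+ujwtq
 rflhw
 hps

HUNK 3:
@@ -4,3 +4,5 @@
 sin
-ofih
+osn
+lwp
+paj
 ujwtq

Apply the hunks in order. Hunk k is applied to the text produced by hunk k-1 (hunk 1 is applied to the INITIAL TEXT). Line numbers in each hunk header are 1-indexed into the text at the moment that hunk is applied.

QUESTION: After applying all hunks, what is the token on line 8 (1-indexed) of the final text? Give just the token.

Answer: ujwtq

Derivation:
Hunk 1: at line 6 remove [mjbgi,srobd,zos] add [rflhw,hps,bqp] -> 10 lines: tamxl mynuj wprbq sin jhkr ttgr rflhw hps bqp oeg
Hunk 2: at line 3 remove [jhkr,ttgr] add [ofih,ujwtq] -> 10 lines: tamxl mynuj wprbq sin ofih ujwtq rflhw hps bqp oeg
Hunk 3: at line 4 remove [ofih] add [osn,lwp,paj] -> 12 lines: tamxl mynuj wprbq sin osn lwp paj ujwtq rflhw hps bqp oeg
Final line 8: ujwtq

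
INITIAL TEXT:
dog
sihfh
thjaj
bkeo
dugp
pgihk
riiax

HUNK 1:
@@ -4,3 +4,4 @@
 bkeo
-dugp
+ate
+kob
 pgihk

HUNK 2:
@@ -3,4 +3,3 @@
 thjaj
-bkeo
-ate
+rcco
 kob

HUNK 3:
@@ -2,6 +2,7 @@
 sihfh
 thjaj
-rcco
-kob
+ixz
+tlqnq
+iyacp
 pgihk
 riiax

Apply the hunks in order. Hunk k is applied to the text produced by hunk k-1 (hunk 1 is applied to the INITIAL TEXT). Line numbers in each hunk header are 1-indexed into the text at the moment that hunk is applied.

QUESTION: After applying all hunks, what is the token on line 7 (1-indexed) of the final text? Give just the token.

Hunk 1: at line 4 remove [dugp] add [ate,kob] -> 8 lines: dog sihfh thjaj bkeo ate kob pgihk riiax
Hunk 2: at line 3 remove [bkeo,ate] add [rcco] -> 7 lines: dog sihfh thjaj rcco kob pgihk riiax
Hunk 3: at line 2 remove [rcco,kob] add [ixz,tlqnq,iyacp] -> 8 lines: dog sihfh thjaj ixz tlqnq iyacp pgihk riiax
Final line 7: pgihk

Answer: pgihk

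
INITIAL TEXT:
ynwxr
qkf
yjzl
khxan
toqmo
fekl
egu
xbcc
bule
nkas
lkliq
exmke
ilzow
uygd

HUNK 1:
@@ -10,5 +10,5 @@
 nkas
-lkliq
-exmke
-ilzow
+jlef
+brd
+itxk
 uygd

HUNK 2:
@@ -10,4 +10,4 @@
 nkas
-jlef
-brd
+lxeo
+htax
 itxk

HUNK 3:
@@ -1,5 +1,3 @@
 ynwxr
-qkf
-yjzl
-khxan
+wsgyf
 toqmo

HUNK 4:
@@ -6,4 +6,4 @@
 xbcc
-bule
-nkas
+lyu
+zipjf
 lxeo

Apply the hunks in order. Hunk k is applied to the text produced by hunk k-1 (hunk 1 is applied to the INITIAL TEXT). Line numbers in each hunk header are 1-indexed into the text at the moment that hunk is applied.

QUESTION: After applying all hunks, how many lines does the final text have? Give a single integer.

Answer: 12

Derivation:
Hunk 1: at line 10 remove [lkliq,exmke,ilzow] add [jlef,brd,itxk] -> 14 lines: ynwxr qkf yjzl khxan toqmo fekl egu xbcc bule nkas jlef brd itxk uygd
Hunk 2: at line 10 remove [jlef,brd] add [lxeo,htax] -> 14 lines: ynwxr qkf yjzl khxan toqmo fekl egu xbcc bule nkas lxeo htax itxk uygd
Hunk 3: at line 1 remove [qkf,yjzl,khxan] add [wsgyf] -> 12 lines: ynwxr wsgyf toqmo fekl egu xbcc bule nkas lxeo htax itxk uygd
Hunk 4: at line 6 remove [bule,nkas] add [lyu,zipjf] -> 12 lines: ynwxr wsgyf toqmo fekl egu xbcc lyu zipjf lxeo htax itxk uygd
Final line count: 12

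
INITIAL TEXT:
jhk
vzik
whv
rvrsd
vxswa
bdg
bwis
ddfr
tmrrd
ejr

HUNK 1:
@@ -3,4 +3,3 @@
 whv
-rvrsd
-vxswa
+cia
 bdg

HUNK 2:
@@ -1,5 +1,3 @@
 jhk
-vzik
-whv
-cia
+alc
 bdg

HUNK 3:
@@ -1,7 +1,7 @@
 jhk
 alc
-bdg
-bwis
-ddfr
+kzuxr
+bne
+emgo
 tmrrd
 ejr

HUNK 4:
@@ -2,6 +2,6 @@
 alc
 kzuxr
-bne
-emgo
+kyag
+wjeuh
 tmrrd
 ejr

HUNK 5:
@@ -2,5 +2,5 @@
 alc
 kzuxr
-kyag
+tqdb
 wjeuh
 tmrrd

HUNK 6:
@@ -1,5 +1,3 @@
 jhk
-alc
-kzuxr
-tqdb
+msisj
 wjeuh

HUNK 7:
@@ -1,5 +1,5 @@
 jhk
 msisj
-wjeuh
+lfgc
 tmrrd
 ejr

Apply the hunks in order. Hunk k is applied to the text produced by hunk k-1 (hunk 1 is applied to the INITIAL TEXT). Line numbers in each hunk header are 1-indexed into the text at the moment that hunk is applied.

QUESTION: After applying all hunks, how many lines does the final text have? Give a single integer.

Answer: 5

Derivation:
Hunk 1: at line 3 remove [rvrsd,vxswa] add [cia] -> 9 lines: jhk vzik whv cia bdg bwis ddfr tmrrd ejr
Hunk 2: at line 1 remove [vzik,whv,cia] add [alc] -> 7 lines: jhk alc bdg bwis ddfr tmrrd ejr
Hunk 3: at line 1 remove [bdg,bwis,ddfr] add [kzuxr,bne,emgo] -> 7 lines: jhk alc kzuxr bne emgo tmrrd ejr
Hunk 4: at line 2 remove [bne,emgo] add [kyag,wjeuh] -> 7 lines: jhk alc kzuxr kyag wjeuh tmrrd ejr
Hunk 5: at line 2 remove [kyag] add [tqdb] -> 7 lines: jhk alc kzuxr tqdb wjeuh tmrrd ejr
Hunk 6: at line 1 remove [alc,kzuxr,tqdb] add [msisj] -> 5 lines: jhk msisj wjeuh tmrrd ejr
Hunk 7: at line 1 remove [wjeuh] add [lfgc] -> 5 lines: jhk msisj lfgc tmrrd ejr
Final line count: 5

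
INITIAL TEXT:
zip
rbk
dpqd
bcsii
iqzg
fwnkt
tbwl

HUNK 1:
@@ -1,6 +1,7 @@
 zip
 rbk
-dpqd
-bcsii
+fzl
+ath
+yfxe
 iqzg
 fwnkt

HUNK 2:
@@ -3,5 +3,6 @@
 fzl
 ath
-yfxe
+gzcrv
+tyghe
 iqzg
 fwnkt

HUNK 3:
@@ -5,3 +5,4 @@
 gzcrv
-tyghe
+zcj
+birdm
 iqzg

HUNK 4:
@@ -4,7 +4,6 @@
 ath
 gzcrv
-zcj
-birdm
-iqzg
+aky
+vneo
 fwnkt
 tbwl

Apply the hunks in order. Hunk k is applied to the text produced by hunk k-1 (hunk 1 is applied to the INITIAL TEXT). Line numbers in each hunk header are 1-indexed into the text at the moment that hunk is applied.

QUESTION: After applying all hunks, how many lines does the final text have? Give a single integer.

Hunk 1: at line 1 remove [dpqd,bcsii] add [fzl,ath,yfxe] -> 8 lines: zip rbk fzl ath yfxe iqzg fwnkt tbwl
Hunk 2: at line 3 remove [yfxe] add [gzcrv,tyghe] -> 9 lines: zip rbk fzl ath gzcrv tyghe iqzg fwnkt tbwl
Hunk 3: at line 5 remove [tyghe] add [zcj,birdm] -> 10 lines: zip rbk fzl ath gzcrv zcj birdm iqzg fwnkt tbwl
Hunk 4: at line 4 remove [zcj,birdm,iqzg] add [aky,vneo] -> 9 lines: zip rbk fzl ath gzcrv aky vneo fwnkt tbwl
Final line count: 9

Answer: 9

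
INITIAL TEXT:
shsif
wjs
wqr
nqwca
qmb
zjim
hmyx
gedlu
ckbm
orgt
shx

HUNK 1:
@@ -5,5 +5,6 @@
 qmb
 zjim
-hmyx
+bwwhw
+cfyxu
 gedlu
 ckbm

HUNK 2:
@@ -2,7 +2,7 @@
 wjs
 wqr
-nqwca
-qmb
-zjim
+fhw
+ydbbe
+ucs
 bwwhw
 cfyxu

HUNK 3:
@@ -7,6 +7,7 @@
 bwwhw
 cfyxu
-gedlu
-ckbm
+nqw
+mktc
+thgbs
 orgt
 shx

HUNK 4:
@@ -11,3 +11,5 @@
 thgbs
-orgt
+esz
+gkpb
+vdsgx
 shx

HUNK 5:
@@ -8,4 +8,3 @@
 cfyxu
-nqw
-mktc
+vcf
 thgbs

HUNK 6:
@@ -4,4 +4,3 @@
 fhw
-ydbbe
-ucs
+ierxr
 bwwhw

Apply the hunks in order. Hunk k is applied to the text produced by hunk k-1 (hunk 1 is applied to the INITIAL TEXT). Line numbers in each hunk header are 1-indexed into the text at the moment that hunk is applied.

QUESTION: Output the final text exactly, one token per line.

Hunk 1: at line 5 remove [hmyx] add [bwwhw,cfyxu] -> 12 lines: shsif wjs wqr nqwca qmb zjim bwwhw cfyxu gedlu ckbm orgt shx
Hunk 2: at line 2 remove [nqwca,qmb,zjim] add [fhw,ydbbe,ucs] -> 12 lines: shsif wjs wqr fhw ydbbe ucs bwwhw cfyxu gedlu ckbm orgt shx
Hunk 3: at line 7 remove [gedlu,ckbm] add [nqw,mktc,thgbs] -> 13 lines: shsif wjs wqr fhw ydbbe ucs bwwhw cfyxu nqw mktc thgbs orgt shx
Hunk 4: at line 11 remove [orgt] add [esz,gkpb,vdsgx] -> 15 lines: shsif wjs wqr fhw ydbbe ucs bwwhw cfyxu nqw mktc thgbs esz gkpb vdsgx shx
Hunk 5: at line 8 remove [nqw,mktc] add [vcf] -> 14 lines: shsif wjs wqr fhw ydbbe ucs bwwhw cfyxu vcf thgbs esz gkpb vdsgx shx
Hunk 6: at line 4 remove [ydbbe,ucs] add [ierxr] -> 13 lines: shsif wjs wqr fhw ierxr bwwhw cfyxu vcf thgbs esz gkpb vdsgx shx

Answer: shsif
wjs
wqr
fhw
ierxr
bwwhw
cfyxu
vcf
thgbs
esz
gkpb
vdsgx
shx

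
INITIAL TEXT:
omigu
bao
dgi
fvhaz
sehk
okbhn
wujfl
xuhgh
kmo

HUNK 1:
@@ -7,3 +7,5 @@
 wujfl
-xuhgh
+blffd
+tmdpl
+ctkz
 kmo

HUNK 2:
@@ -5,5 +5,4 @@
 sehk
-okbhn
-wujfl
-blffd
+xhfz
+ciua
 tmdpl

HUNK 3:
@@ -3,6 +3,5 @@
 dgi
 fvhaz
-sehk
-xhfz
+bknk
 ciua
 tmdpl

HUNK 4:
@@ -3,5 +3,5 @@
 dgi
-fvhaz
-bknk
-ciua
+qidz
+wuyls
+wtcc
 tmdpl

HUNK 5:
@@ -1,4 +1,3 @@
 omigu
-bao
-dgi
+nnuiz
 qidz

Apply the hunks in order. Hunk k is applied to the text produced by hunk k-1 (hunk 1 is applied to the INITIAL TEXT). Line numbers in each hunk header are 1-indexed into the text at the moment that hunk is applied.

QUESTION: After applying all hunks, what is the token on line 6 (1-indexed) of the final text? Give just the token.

Answer: tmdpl

Derivation:
Hunk 1: at line 7 remove [xuhgh] add [blffd,tmdpl,ctkz] -> 11 lines: omigu bao dgi fvhaz sehk okbhn wujfl blffd tmdpl ctkz kmo
Hunk 2: at line 5 remove [okbhn,wujfl,blffd] add [xhfz,ciua] -> 10 lines: omigu bao dgi fvhaz sehk xhfz ciua tmdpl ctkz kmo
Hunk 3: at line 3 remove [sehk,xhfz] add [bknk] -> 9 lines: omigu bao dgi fvhaz bknk ciua tmdpl ctkz kmo
Hunk 4: at line 3 remove [fvhaz,bknk,ciua] add [qidz,wuyls,wtcc] -> 9 lines: omigu bao dgi qidz wuyls wtcc tmdpl ctkz kmo
Hunk 5: at line 1 remove [bao,dgi] add [nnuiz] -> 8 lines: omigu nnuiz qidz wuyls wtcc tmdpl ctkz kmo
Final line 6: tmdpl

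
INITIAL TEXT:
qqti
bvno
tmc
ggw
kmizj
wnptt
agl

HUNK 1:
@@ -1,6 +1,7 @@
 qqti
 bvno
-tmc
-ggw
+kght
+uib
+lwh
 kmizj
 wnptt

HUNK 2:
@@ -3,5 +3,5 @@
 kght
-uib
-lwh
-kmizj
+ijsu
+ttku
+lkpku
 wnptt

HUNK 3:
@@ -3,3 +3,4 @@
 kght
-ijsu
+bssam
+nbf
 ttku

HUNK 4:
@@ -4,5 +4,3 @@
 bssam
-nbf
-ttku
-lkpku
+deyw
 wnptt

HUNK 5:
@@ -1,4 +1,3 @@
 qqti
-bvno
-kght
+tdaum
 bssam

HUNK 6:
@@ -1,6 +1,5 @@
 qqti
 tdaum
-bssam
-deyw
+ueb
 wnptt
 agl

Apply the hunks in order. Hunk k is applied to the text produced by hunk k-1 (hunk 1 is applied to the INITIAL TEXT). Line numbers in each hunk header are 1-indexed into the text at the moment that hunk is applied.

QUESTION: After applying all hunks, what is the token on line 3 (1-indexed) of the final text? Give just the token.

Hunk 1: at line 1 remove [tmc,ggw] add [kght,uib,lwh] -> 8 lines: qqti bvno kght uib lwh kmizj wnptt agl
Hunk 2: at line 3 remove [uib,lwh,kmizj] add [ijsu,ttku,lkpku] -> 8 lines: qqti bvno kght ijsu ttku lkpku wnptt agl
Hunk 3: at line 3 remove [ijsu] add [bssam,nbf] -> 9 lines: qqti bvno kght bssam nbf ttku lkpku wnptt agl
Hunk 4: at line 4 remove [nbf,ttku,lkpku] add [deyw] -> 7 lines: qqti bvno kght bssam deyw wnptt agl
Hunk 5: at line 1 remove [bvno,kght] add [tdaum] -> 6 lines: qqti tdaum bssam deyw wnptt agl
Hunk 6: at line 1 remove [bssam,deyw] add [ueb] -> 5 lines: qqti tdaum ueb wnptt agl
Final line 3: ueb

Answer: ueb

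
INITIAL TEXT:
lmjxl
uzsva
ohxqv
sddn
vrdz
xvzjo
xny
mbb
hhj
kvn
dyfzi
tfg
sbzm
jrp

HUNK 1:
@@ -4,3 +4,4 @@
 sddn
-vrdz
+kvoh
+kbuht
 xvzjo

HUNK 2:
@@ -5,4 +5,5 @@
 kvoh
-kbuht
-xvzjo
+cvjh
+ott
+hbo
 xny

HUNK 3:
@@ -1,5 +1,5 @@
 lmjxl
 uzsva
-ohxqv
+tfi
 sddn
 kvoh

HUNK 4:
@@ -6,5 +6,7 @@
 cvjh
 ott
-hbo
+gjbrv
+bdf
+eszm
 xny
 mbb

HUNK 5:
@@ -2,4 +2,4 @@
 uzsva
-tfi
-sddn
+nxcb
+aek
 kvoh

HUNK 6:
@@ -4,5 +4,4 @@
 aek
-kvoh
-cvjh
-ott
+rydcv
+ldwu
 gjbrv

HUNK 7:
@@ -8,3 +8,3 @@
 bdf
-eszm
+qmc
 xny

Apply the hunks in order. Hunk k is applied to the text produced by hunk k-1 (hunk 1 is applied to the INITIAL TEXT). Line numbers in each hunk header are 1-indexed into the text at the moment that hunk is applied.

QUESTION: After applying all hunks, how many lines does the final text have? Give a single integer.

Answer: 17

Derivation:
Hunk 1: at line 4 remove [vrdz] add [kvoh,kbuht] -> 15 lines: lmjxl uzsva ohxqv sddn kvoh kbuht xvzjo xny mbb hhj kvn dyfzi tfg sbzm jrp
Hunk 2: at line 5 remove [kbuht,xvzjo] add [cvjh,ott,hbo] -> 16 lines: lmjxl uzsva ohxqv sddn kvoh cvjh ott hbo xny mbb hhj kvn dyfzi tfg sbzm jrp
Hunk 3: at line 1 remove [ohxqv] add [tfi] -> 16 lines: lmjxl uzsva tfi sddn kvoh cvjh ott hbo xny mbb hhj kvn dyfzi tfg sbzm jrp
Hunk 4: at line 6 remove [hbo] add [gjbrv,bdf,eszm] -> 18 lines: lmjxl uzsva tfi sddn kvoh cvjh ott gjbrv bdf eszm xny mbb hhj kvn dyfzi tfg sbzm jrp
Hunk 5: at line 2 remove [tfi,sddn] add [nxcb,aek] -> 18 lines: lmjxl uzsva nxcb aek kvoh cvjh ott gjbrv bdf eszm xny mbb hhj kvn dyfzi tfg sbzm jrp
Hunk 6: at line 4 remove [kvoh,cvjh,ott] add [rydcv,ldwu] -> 17 lines: lmjxl uzsva nxcb aek rydcv ldwu gjbrv bdf eszm xny mbb hhj kvn dyfzi tfg sbzm jrp
Hunk 7: at line 8 remove [eszm] add [qmc] -> 17 lines: lmjxl uzsva nxcb aek rydcv ldwu gjbrv bdf qmc xny mbb hhj kvn dyfzi tfg sbzm jrp
Final line count: 17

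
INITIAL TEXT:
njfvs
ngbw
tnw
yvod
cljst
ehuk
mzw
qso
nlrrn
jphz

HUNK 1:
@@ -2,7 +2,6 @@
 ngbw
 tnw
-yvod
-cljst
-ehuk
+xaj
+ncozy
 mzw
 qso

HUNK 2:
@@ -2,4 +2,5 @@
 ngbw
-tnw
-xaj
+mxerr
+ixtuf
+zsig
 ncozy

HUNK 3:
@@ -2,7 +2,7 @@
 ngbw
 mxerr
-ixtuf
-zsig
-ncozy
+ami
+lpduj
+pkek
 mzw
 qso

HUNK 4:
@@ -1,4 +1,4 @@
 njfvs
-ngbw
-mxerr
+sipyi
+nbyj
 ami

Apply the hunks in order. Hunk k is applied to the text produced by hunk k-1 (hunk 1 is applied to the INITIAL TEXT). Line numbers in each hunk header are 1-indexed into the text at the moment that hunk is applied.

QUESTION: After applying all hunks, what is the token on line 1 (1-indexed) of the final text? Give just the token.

Hunk 1: at line 2 remove [yvod,cljst,ehuk] add [xaj,ncozy] -> 9 lines: njfvs ngbw tnw xaj ncozy mzw qso nlrrn jphz
Hunk 2: at line 2 remove [tnw,xaj] add [mxerr,ixtuf,zsig] -> 10 lines: njfvs ngbw mxerr ixtuf zsig ncozy mzw qso nlrrn jphz
Hunk 3: at line 2 remove [ixtuf,zsig,ncozy] add [ami,lpduj,pkek] -> 10 lines: njfvs ngbw mxerr ami lpduj pkek mzw qso nlrrn jphz
Hunk 4: at line 1 remove [ngbw,mxerr] add [sipyi,nbyj] -> 10 lines: njfvs sipyi nbyj ami lpduj pkek mzw qso nlrrn jphz
Final line 1: njfvs

Answer: njfvs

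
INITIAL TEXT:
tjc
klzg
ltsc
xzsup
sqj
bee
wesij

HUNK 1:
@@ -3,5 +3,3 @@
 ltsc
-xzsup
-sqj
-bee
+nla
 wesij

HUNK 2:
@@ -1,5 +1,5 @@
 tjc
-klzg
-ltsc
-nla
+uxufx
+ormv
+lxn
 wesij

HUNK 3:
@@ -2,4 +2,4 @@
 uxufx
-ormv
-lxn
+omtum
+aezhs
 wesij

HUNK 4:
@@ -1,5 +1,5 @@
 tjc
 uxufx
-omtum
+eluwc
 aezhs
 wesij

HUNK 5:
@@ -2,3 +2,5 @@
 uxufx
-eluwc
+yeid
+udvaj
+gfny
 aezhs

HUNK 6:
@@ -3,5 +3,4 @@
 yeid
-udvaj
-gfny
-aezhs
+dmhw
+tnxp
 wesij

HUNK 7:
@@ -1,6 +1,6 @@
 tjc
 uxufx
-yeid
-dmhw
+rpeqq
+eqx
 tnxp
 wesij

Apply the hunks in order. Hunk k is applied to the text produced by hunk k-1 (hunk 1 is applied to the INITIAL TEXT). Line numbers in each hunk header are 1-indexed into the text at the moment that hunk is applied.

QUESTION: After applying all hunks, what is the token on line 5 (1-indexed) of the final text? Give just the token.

Answer: tnxp

Derivation:
Hunk 1: at line 3 remove [xzsup,sqj,bee] add [nla] -> 5 lines: tjc klzg ltsc nla wesij
Hunk 2: at line 1 remove [klzg,ltsc,nla] add [uxufx,ormv,lxn] -> 5 lines: tjc uxufx ormv lxn wesij
Hunk 3: at line 2 remove [ormv,lxn] add [omtum,aezhs] -> 5 lines: tjc uxufx omtum aezhs wesij
Hunk 4: at line 1 remove [omtum] add [eluwc] -> 5 lines: tjc uxufx eluwc aezhs wesij
Hunk 5: at line 2 remove [eluwc] add [yeid,udvaj,gfny] -> 7 lines: tjc uxufx yeid udvaj gfny aezhs wesij
Hunk 6: at line 3 remove [udvaj,gfny,aezhs] add [dmhw,tnxp] -> 6 lines: tjc uxufx yeid dmhw tnxp wesij
Hunk 7: at line 1 remove [yeid,dmhw] add [rpeqq,eqx] -> 6 lines: tjc uxufx rpeqq eqx tnxp wesij
Final line 5: tnxp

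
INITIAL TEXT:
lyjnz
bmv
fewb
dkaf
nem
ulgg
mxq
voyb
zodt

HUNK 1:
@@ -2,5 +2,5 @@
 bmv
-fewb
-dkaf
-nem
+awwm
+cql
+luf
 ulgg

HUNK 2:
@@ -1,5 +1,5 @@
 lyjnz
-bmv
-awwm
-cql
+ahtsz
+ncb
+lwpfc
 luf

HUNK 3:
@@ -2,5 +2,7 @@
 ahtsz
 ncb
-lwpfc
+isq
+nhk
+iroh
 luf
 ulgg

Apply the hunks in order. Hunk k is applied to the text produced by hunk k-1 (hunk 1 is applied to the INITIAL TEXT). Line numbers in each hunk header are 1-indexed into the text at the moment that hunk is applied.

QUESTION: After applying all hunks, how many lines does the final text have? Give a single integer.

Hunk 1: at line 2 remove [fewb,dkaf,nem] add [awwm,cql,luf] -> 9 lines: lyjnz bmv awwm cql luf ulgg mxq voyb zodt
Hunk 2: at line 1 remove [bmv,awwm,cql] add [ahtsz,ncb,lwpfc] -> 9 lines: lyjnz ahtsz ncb lwpfc luf ulgg mxq voyb zodt
Hunk 3: at line 2 remove [lwpfc] add [isq,nhk,iroh] -> 11 lines: lyjnz ahtsz ncb isq nhk iroh luf ulgg mxq voyb zodt
Final line count: 11

Answer: 11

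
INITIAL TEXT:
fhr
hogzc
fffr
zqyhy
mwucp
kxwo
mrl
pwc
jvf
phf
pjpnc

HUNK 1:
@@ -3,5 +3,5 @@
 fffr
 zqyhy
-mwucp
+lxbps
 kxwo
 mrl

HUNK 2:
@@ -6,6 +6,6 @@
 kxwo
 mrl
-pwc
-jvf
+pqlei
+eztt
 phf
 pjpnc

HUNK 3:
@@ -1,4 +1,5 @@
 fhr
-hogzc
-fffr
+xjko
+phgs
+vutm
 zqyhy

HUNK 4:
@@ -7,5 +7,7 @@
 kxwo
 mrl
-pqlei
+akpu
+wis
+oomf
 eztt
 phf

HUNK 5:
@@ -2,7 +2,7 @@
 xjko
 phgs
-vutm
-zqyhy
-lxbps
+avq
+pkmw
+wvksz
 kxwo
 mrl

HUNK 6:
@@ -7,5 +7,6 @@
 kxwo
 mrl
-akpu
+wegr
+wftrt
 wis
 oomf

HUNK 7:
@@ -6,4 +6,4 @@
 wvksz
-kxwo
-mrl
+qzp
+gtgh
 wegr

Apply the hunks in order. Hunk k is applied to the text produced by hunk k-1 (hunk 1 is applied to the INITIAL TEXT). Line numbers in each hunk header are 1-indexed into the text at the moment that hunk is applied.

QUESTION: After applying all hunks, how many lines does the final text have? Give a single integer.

Answer: 15

Derivation:
Hunk 1: at line 3 remove [mwucp] add [lxbps] -> 11 lines: fhr hogzc fffr zqyhy lxbps kxwo mrl pwc jvf phf pjpnc
Hunk 2: at line 6 remove [pwc,jvf] add [pqlei,eztt] -> 11 lines: fhr hogzc fffr zqyhy lxbps kxwo mrl pqlei eztt phf pjpnc
Hunk 3: at line 1 remove [hogzc,fffr] add [xjko,phgs,vutm] -> 12 lines: fhr xjko phgs vutm zqyhy lxbps kxwo mrl pqlei eztt phf pjpnc
Hunk 4: at line 7 remove [pqlei] add [akpu,wis,oomf] -> 14 lines: fhr xjko phgs vutm zqyhy lxbps kxwo mrl akpu wis oomf eztt phf pjpnc
Hunk 5: at line 2 remove [vutm,zqyhy,lxbps] add [avq,pkmw,wvksz] -> 14 lines: fhr xjko phgs avq pkmw wvksz kxwo mrl akpu wis oomf eztt phf pjpnc
Hunk 6: at line 7 remove [akpu] add [wegr,wftrt] -> 15 lines: fhr xjko phgs avq pkmw wvksz kxwo mrl wegr wftrt wis oomf eztt phf pjpnc
Hunk 7: at line 6 remove [kxwo,mrl] add [qzp,gtgh] -> 15 lines: fhr xjko phgs avq pkmw wvksz qzp gtgh wegr wftrt wis oomf eztt phf pjpnc
Final line count: 15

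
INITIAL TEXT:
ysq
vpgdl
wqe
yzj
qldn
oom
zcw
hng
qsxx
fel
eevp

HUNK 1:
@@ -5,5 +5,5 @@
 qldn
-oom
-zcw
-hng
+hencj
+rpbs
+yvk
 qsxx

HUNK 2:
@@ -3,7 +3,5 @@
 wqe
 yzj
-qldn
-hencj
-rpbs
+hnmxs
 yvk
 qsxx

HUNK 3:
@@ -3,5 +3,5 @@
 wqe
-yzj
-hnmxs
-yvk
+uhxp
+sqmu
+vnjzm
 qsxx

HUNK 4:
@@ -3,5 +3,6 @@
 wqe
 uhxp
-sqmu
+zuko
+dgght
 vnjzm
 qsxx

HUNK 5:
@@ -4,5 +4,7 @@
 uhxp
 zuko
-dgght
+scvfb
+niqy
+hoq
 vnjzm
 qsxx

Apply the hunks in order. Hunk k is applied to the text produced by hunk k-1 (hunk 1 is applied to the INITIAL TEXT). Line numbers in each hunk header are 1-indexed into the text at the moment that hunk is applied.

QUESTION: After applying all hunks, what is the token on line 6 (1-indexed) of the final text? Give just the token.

Hunk 1: at line 5 remove [oom,zcw,hng] add [hencj,rpbs,yvk] -> 11 lines: ysq vpgdl wqe yzj qldn hencj rpbs yvk qsxx fel eevp
Hunk 2: at line 3 remove [qldn,hencj,rpbs] add [hnmxs] -> 9 lines: ysq vpgdl wqe yzj hnmxs yvk qsxx fel eevp
Hunk 3: at line 3 remove [yzj,hnmxs,yvk] add [uhxp,sqmu,vnjzm] -> 9 lines: ysq vpgdl wqe uhxp sqmu vnjzm qsxx fel eevp
Hunk 4: at line 3 remove [sqmu] add [zuko,dgght] -> 10 lines: ysq vpgdl wqe uhxp zuko dgght vnjzm qsxx fel eevp
Hunk 5: at line 4 remove [dgght] add [scvfb,niqy,hoq] -> 12 lines: ysq vpgdl wqe uhxp zuko scvfb niqy hoq vnjzm qsxx fel eevp
Final line 6: scvfb

Answer: scvfb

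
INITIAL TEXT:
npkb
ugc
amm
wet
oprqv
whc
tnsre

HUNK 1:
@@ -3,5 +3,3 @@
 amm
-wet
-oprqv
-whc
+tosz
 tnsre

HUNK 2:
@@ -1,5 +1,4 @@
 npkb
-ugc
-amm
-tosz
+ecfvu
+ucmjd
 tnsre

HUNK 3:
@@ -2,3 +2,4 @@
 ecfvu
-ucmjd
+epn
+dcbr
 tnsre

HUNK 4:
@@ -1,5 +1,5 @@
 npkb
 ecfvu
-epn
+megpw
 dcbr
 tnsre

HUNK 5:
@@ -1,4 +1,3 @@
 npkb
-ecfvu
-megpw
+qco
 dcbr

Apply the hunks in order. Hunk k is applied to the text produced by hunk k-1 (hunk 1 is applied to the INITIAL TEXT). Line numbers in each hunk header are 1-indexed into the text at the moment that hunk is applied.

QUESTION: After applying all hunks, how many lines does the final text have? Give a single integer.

Hunk 1: at line 3 remove [wet,oprqv,whc] add [tosz] -> 5 lines: npkb ugc amm tosz tnsre
Hunk 2: at line 1 remove [ugc,amm,tosz] add [ecfvu,ucmjd] -> 4 lines: npkb ecfvu ucmjd tnsre
Hunk 3: at line 2 remove [ucmjd] add [epn,dcbr] -> 5 lines: npkb ecfvu epn dcbr tnsre
Hunk 4: at line 1 remove [epn] add [megpw] -> 5 lines: npkb ecfvu megpw dcbr tnsre
Hunk 5: at line 1 remove [ecfvu,megpw] add [qco] -> 4 lines: npkb qco dcbr tnsre
Final line count: 4

Answer: 4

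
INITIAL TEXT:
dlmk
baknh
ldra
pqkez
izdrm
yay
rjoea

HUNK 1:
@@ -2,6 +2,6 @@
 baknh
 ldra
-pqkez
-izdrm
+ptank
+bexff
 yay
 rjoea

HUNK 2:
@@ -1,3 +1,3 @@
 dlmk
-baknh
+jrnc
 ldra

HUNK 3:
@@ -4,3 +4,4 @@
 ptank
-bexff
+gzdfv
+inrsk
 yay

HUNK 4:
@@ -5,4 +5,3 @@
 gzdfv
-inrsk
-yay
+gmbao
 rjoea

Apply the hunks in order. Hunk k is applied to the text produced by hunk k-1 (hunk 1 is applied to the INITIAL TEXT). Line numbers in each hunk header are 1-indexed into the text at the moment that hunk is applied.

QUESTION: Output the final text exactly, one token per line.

Hunk 1: at line 2 remove [pqkez,izdrm] add [ptank,bexff] -> 7 lines: dlmk baknh ldra ptank bexff yay rjoea
Hunk 2: at line 1 remove [baknh] add [jrnc] -> 7 lines: dlmk jrnc ldra ptank bexff yay rjoea
Hunk 3: at line 4 remove [bexff] add [gzdfv,inrsk] -> 8 lines: dlmk jrnc ldra ptank gzdfv inrsk yay rjoea
Hunk 4: at line 5 remove [inrsk,yay] add [gmbao] -> 7 lines: dlmk jrnc ldra ptank gzdfv gmbao rjoea

Answer: dlmk
jrnc
ldra
ptank
gzdfv
gmbao
rjoea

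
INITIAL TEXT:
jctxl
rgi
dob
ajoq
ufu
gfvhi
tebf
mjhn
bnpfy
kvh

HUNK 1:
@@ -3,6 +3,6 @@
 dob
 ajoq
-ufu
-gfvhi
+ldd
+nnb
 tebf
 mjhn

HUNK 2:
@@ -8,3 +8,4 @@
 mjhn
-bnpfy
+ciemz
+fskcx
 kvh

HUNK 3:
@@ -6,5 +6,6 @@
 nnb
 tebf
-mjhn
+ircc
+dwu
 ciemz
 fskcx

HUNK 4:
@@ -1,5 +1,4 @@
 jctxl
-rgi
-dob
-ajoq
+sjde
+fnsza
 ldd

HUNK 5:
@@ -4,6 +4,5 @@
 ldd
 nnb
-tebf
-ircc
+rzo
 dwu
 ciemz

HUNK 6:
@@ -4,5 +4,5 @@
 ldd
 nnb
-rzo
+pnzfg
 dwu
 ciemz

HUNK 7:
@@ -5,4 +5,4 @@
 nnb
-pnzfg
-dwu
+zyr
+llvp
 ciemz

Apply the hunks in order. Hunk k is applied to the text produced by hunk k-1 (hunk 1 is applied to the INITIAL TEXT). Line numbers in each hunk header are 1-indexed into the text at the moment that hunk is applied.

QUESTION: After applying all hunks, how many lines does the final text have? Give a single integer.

Answer: 10

Derivation:
Hunk 1: at line 3 remove [ufu,gfvhi] add [ldd,nnb] -> 10 lines: jctxl rgi dob ajoq ldd nnb tebf mjhn bnpfy kvh
Hunk 2: at line 8 remove [bnpfy] add [ciemz,fskcx] -> 11 lines: jctxl rgi dob ajoq ldd nnb tebf mjhn ciemz fskcx kvh
Hunk 3: at line 6 remove [mjhn] add [ircc,dwu] -> 12 lines: jctxl rgi dob ajoq ldd nnb tebf ircc dwu ciemz fskcx kvh
Hunk 4: at line 1 remove [rgi,dob,ajoq] add [sjde,fnsza] -> 11 lines: jctxl sjde fnsza ldd nnb tebf ircc dwu ciemz fskcx kvh
Hunk 5: at line 4 remove [tebf,ircc] add [rzo] -> 10 lines: jctxl sjde fnsza ldd nnb rzo dwu ciemz fskcx kvh
Hunk 6: at line 4 remove [rzo] add [pnzfg] -> 10 lines: jctxl sjde fnsza ldd nnb pnzfg dwu ciemz fskcx kvh
Hunk 7: at line 5 remove [pnzfg,dwu] add [zyr,llvp] -> 10 lines: jctxl sjde fnsza ldd nnb zyr llvp ciemz fskcx kvh
Final line count: 10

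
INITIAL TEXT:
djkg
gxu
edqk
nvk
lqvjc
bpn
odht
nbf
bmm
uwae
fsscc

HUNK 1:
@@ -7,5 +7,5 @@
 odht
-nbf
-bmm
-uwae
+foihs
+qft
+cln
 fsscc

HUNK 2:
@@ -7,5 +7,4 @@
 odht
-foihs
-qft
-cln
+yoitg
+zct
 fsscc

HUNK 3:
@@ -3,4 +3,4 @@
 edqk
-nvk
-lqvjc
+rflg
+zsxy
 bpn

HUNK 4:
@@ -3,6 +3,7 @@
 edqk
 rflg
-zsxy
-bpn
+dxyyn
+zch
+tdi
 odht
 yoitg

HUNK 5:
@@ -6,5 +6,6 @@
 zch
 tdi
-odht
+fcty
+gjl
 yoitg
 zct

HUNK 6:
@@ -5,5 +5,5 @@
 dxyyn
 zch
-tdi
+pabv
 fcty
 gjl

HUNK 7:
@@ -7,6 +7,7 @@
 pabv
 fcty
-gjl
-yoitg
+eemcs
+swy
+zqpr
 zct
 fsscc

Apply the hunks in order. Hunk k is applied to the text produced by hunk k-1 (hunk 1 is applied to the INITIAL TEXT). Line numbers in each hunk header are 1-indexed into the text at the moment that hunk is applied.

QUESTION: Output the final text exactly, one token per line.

Answer: djkg
gxu
edqk
rflg
dxyyn
zch
pabv
fcty
eemcs
swy
zqpr
zct
fsscc

Derivation:
Hunk 1: at line 7 remove [nbf,bmm,uwae] add [foihs,qft,cln] -> 11 lines: djkg gxu edqk nvk lqvjc bpn odht foihs qft cln fsscc
Hunk 2: at line 7 remove [foihs,qft,cln] add [yoitg,zct] -> 10 lines: djkg gxu edqk nvk lqvjc bpn odht yoitg zct fsscc
Hunk 3: at line 3 remove [nvk,lqvjc] add [rflg,zsxy] -> 10 lines: djkg gxu edqk rflg zsxy bpn odht yoitg zct fsscc
Hunk 4: at line 3 remove [zsxy,bpn] add [dxyyn,zch,tdi] -> 11 lines: djkg gxu edqk rflg dxyyn zch tdi odht yoitg zct fsscc
Hunk 5: at line 6 remove [odht] add [fcty,gjl] -> 12 lines: djkg gxu edqk rflg dxyyn zch tdi fcty gjl yoitg zct fsscc
Hunk 6: at line 5 remove [tdi] add [pabv] -> 12 lines: djkg gxu edqk rflg dxyyn zch pabv fcty gjl yoitg zct fsscc
Hunk 7: at line 7 remove [gjl,yoitg] add [eemcs,swy,zqpr] -> 13 lines: djkg gxu edqk rflg dxyyn zch pabv fcty eemcs swy zqpr zct fsscc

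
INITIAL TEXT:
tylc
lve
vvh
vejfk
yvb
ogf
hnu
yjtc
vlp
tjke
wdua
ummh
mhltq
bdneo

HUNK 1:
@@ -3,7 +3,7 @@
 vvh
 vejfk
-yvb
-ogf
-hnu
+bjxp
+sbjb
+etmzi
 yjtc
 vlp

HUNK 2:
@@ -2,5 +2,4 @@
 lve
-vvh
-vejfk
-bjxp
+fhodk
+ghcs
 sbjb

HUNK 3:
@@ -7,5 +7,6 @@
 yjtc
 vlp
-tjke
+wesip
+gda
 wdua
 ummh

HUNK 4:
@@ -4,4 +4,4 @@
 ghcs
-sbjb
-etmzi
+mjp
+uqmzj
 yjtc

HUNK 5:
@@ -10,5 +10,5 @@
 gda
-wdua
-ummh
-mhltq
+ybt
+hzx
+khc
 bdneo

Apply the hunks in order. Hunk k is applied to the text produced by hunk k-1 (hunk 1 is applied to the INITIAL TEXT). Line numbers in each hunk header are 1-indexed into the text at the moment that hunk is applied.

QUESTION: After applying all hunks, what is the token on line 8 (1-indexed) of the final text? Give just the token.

Answer: vlp

Derivation:
Hunk 1: at line 3 remove [yvb,ogf,hnu] add [bjxp,sbjb,etmzi] -> 14 lines: tylc lve vvh vejfk bjxp sbjb etmzi yjtc vlp tjke wdua ummh mhltq bdneo
Hunk 2: at line 2 remove [vvh,vejfk,bjxp] add [fhodk,ghcs] -> 13 lines: tylc lve fhodk ghcs sbjb etmzi yjtc vlp tjke wdua ummh mhltq bdneo
Hunk 3: at line 7 remove [tjke] add [wesip,gda] -> 14 lines: tylc lve fhodk ghcs sbjb etmzi yjtc vlp wesip gda wdua ummh mhltq bdneo
Hunk 4: at line 4 remove [sbjb,etmzi] add [mjp,uqmzj] -> 14 lines: tylc lve fhodk ghcs mjp uqmzj yjtc vlp wesip gda wdua ummh mhltq bdneo
Hunk 5: at line 10 remove [wdua,ummh,mhltq] add [ybt,hzx,khc] -> 14 lines: tylc lve fhodk ghcs mjp uqmzj yjtc vlp wesip gda ybt hzx khc bdneo
Final line 8: vlp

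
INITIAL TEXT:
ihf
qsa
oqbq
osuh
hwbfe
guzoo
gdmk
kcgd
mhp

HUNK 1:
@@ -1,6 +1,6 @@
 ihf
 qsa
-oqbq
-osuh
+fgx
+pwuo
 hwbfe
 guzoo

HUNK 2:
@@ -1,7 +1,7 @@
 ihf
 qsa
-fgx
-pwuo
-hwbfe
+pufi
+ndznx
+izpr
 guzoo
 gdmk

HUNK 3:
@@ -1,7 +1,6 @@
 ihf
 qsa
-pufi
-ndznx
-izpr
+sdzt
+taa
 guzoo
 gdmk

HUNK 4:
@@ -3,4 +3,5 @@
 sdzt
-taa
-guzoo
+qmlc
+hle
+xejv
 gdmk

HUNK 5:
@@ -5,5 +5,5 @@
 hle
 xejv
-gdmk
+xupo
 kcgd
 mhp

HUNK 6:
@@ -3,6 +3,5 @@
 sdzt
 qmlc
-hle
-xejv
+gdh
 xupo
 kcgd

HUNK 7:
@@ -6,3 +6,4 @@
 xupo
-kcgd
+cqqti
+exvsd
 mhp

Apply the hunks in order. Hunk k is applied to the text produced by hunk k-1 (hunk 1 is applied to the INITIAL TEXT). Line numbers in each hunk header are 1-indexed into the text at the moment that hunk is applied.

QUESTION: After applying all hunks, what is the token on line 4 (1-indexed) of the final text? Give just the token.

Hunk 1: at line 1 remove [oqbq,osuh] add [fgx,pwuo] -> 9 lines: ihf qsa fgx pwuo hwbfe guzoo gdmk kcgd mhp
Hunk 2: at line 1 remove [fgx,pwuo,hwbfe] add [pufi,ndznx,izpr] -> 9 lines: ihf qsa pufi ndznx izpr guzoo gdmk kcgd mhp
Hunk 3: at line 1 remove [pufi,ndznx,izpr] add [sdzt,taa] -> 8 lines: ihf qsa sdzt taa guzoo gdmk kcgd mhp
Hunk 4: at line 3 remove [taa,guzoo] add [qmlc,hle,xejv] -> 9 lines: ihf qsa sdzt qmlc hle xejv gdmk kcgd mhp
Hunk 5: at line 5 remove [gdmk] add [xupo] -> 9 lines: ihf qsa sdzt qmlc hle xejv xupo kcgd mhp
Hunk 6: at line 3 remove [hle,xejv] add [gdh] -> 8 lines: ihf qsa sdzt qmlc gdh xupo kcgd mhp
Hunk 7: at line 6 remove [kcgd] add [cqqti,exvsd] -> 9 lines: ihf qsa sdzt qmlc gdh xupo cqqti exvsd mhp
Final line 4: qmlc

Answer: qmlc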